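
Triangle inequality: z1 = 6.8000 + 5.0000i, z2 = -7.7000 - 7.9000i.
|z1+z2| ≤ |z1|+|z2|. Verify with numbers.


|z1| = sqrt(6.8^2 + 5^2) = sqrt(71.24) = 8.4404
|z2| = sqrt((-7.7)^2 + (-7.9)^2) = sqrt(121.7) = 11.0318
z1+z2 = -0.9000 - 2.9000i
|z1+z2| = sqrt(9.22) = 3.0364
|z1|+|z2| = 8.4404 + 11.0318 = 19.4722

|z1+z2| = 3.0364 ≤ |z1|+|z2| = 19.4722 (verified)


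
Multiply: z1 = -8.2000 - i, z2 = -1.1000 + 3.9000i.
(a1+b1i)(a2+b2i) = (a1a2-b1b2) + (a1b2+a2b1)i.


Real = -8.2*(-1.1) - (-1)*3.9 = 9.02 - (-3.9) = 12.92
Imag = -8.2*3.9 - (1.1)*(-1) = -31.98 + 1.1 = -30.88

12.9200 - 30.8800i


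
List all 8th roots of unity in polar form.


The 8th roots of unity are cis(360k/8°) for k=0..7
Angle step = 360/8 = 45°
Primitive root: cis(45°)
Primitive root = 0.7071 + 0.7071i

8 roots at angles: 0°, 45°, 90°, 135°, 180°, 225°, 270°, 315°


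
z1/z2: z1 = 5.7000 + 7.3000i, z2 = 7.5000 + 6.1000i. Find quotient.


Conjugate of z2 = 7.5000 - 6.1000i
Numerator: (5.7000 + 7.3000i)(7.5000 - 6.1000i) = 87.2800 + 19.9800i
Denominator: 7.5^2 + 6.1^2 = 93.46
Result = (87.2800 + 19.9800i)/93.46

0.9339 + 0.2138i


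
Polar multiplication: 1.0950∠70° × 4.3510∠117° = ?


r = 1.0950 * 4.3510 = 4.7643
theta = 70° + 117° = 187° = 187° (mod 360)

4.7643 cis(187°)


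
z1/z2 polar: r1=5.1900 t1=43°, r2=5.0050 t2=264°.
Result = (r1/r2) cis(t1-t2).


r = 5.1900 / 5.0050 = 1.0370
theta = 43° - 264° = -221° = 139° (mod 360)

1.0370 cis(139°)


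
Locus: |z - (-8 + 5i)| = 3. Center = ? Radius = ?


|z - z0| = r is a circle with center z0 and radius r.
Center = (-8, 5), radius = 3

Circle with center (-8, 5) and radius 3


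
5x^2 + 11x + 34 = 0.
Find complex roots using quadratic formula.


disc = 11^2 - 4*5*34 = 121 - 680 = -559
sqrt(|disc|) = sqrt(559) = 23.6432
Real part = -11/(2*5) = -1.1000
Imag part = 23.6432/(2*5) = 2.3643

-1.1000 ± 2.3643i


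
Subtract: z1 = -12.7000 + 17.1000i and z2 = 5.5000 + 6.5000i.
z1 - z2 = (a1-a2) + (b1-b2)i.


Real: -12.7 - 5.5 = -18.2
Imag: 17.1 - 6.5 = 10.6

-18.2000 + 10.6000i


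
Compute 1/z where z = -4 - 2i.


|z|^2 = 16+4 = 20
1/z = (-4 + 2i)/20

1/z = -0.2000 + 0.1000i


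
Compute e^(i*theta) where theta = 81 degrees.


cos(81°) = 0.1564
sin(81°) = 0.9877

e^(i*81°) = 0.1564 + 0.9877i


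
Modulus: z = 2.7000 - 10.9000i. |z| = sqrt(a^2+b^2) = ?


|z| = sqrt(2.7^2 + (-10.9)^2) = sqrt(7.29 + 118.81) = sqrt(126.1) = 11.2294

|z| = 11.2294


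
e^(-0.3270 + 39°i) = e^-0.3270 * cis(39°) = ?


e^-0.3270 = 0.7211
cos(39°) = 0.7771
sin(39°) = 0.6293
Real = 0.7211*0.7771 = 0.5604
Imag = 0.7211*0.6293 = 0.4538

0.5604 + 0.4538i


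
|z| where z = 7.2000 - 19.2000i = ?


|z| = sqrt(7.2^2 + (-19.2)^2) = sqrt(51.84 + 368.64) = sqrt(420.48) = 20.5056

|z| = 20.5056


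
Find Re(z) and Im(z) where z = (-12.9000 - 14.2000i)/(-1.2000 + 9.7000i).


Multiply by conjugate: (-12.9000 - 14.2000i)(-1.2000 - 9.7000i) / ((-1.2)^2 + 9.7^2)
Numerator real = -12.9*(-1.2) - (14.2)*9.7 = -122.26
Numerator imag = -14.2*(-1.2) - (-12.9)*9.7 = 142.17
Denominator = 95.53
Re(z) = -122.26/95.53 = -1.2798
Im(z) = 142.17/95.53 = 1.4882

Re(z) = -1.2798, Im(z) = 1.4882


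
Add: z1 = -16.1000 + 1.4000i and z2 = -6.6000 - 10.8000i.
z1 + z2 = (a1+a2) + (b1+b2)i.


Real: -16.1 - 6.6 = -22.7
Imag: 1.4 - 10.8 = -9.4

-22.7000 - 9.4000i


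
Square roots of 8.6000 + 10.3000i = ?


|z| = sqrt(73.96+106.09) = 13.4183
sqrt((|z|+a)/2) = sqrt((13.4183+8.6)/2) = sqrt(11.0091) = 3.3180
sqrt((|z|-a)/2) = sqrt((13.4183-8.6)/2) = sqrt(2.4091) = 1.5521

±(3.3180 + 1.5521i) i.e. 3.3180 + 1.5521i and -3.3180 - 1.5521i


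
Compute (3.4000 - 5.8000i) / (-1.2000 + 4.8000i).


Conjugate of z2 = -1.2000 - 4.8000i
Numerator: (3.4000 - 5.8000i)(-1.2000 - 4.8000i) = -31.9200 - 9.3600i
Denominator: (-1.2)^2 + 4.8^2 = 24.48
Result = (-31.9200 - 9.3600i)/24.48

-1.3039 - 0.3824i


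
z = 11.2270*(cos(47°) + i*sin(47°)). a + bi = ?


a = 11.2270*cos(47°) = 11.2270*0.682 = 7.6568
b = 11.2270*sin(47°) = 11.2270*0.73135 = 8.2109

7.6568 + 8.2109i


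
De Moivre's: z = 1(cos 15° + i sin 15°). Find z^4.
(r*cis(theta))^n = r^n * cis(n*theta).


r^4 = 1^4 = 1
n*theta = 4*15° = 60° = 60° (mod 360)
a = 1*cos(60°) = 0.5000
b = 1*sin(60°) = 0.8660

1 cis(60°) = 0.5000 + 0.8660i


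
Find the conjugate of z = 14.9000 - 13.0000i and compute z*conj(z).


z_bar = 14.9000 + 13.0000i
z*z_bar = 14.9^2 + (-13)^2 = 222.01 + 169 = 391.01

z_bar = 14.9000 + 13.0000i, z*z_bar = 391.01


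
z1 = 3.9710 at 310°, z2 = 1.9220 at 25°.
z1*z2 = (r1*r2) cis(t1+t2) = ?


r = 3.9710 * 1.9220 = 7.6323
theta = 310° + 25° = 335° = 335° (mod 360)

7.6323 cis(335°)


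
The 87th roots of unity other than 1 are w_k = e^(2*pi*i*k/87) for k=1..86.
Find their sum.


With w = e^(2*pi*i/87), all 87 of the 87th roots of unity w^0 = 1, w, ..., w^(86) sum to 0: 1 + w + ... + w^(86) = (1 - w^87)/(1 - w) = 0 since w^87 = 1, w ≠ 1.
Removing the root 1: w + w^2 + ... + w^(86) = 0 - 1 = -1

Sum = -1


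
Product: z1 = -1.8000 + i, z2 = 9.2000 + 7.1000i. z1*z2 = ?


Real = -1.8*9.2 - 1*7.1 = -16.56 - 7.1 = -23.66
Imag = -1.8*7.1 + 9.2*1 = -12.78 + 9.2 = -3.58

-23.6600 - 3.5800i


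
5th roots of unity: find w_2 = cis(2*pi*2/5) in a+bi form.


Angle = 360*2/5 = 144°
a = cos(144°) = -0.8090
b = sin(144°) = 0.5878

-0.8090 + 0.5878i


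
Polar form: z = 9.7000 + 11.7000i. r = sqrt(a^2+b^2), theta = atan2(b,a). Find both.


r = sqrt(94.09+136.89) = sqrt(230.98) = 15.1980
theta = atan2(11.7, 9.7) = 50.3392 degrees

r = 15.1980, theta = 50.3392 degrees


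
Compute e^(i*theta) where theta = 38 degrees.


cos(38°) = 0.7880
sin(38°) = 0.6157

e^(i*38°) = 0.7880 + 0.6157i


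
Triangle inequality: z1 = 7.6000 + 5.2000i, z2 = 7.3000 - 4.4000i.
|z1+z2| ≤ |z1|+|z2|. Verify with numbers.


|z1| = sqrt(7.6^2 + 5.2^2) = sqrt(84.8) = 9.2087
|z2| = sqrt(7.3^2 + (-4.4)^2) = sqrt(72.65) = 8.5235
z1+z2 = 14.9000 + 0.8000i
|z1+z2| = sqrt(222.65) = 14.9215
|z1|+|z2| = 9.2087 + 8.5235 = 17.7322

|z1+z2| = 14.9215 ≤ |z1|+|z2| = 17.7322 (verified)


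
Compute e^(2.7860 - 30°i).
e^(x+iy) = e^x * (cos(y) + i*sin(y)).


e^2.7860 = 16.2160
cos(-30°) = 0.86603
sin(-30°) = -0.5
Real = 16.2160*0.86603 = 14.0435
Imag = 16.2160*(-0.5) = -8.1080

14.0435 - 8.1080i


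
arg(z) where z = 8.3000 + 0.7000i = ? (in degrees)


Re = 8.3, Im = 0.7
arg = atan2(0.7, 8.3) = 4.8208 degrees

arg(z) = 4.8208 degrees


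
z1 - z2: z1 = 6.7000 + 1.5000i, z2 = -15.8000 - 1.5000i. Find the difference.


Real: 6.7 + 15.8 = 22.5
Imag: 1.5 + 1.5 = 3

22.5000 + 3.0000i


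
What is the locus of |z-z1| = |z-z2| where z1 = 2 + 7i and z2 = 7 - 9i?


Equal distances means the locus is the perpendicular bisector of z1 and z2.
Midpoint = ((2+7)/2, (7+(-9))/2) = (4.5000, -1.0000)

Perpendicular bisector through (4.5000, -1.0000)


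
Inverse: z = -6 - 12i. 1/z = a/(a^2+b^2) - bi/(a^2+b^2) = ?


|z|^2 = 36+144 = 180
1/z = (-6 + 12i)/180

1/z = -0.0333 + 0.0667i


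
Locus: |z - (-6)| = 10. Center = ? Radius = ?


|z - z0| = r is a circle with center z0 and radius r.
Center = (-6, 0), radius = 10

Circle with center (-6, 0) and radius 10


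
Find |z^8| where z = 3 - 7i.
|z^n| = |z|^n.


|z| = sqrt(9+49) = sqrt(58) = 7.6158
|z^8| = |z|^8 = (sqrt(58))^8 = 58^4 = 11316496

|z^8| = 11316496


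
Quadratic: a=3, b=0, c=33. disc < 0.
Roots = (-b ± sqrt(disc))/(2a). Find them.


disc = 0^2 - 4*3*33 = 0 - 396 = -396
sqrt(|disc|) = sqrt(396) = 19.8997
Real part = 0/(2*3) = 0
Imag part = 19.8997/(2*3) = 3.3166

0 ± 3.3166i


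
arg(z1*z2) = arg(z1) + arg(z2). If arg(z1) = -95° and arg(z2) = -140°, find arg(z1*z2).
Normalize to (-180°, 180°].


arg(z1*z2) = -95° - 140° = -235°
Normalized to (-180°, 180°]: 125°

125°


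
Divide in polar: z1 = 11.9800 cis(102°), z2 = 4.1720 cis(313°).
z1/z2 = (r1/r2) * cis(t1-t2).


r = 11.9800 / 4.1720 = 2.8715
theta = 102° - 313° = -211° = 149° (mod 360)

2.8715 cis(149°)


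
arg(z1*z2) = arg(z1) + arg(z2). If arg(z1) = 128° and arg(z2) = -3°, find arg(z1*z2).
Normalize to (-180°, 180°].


arg(z1*z2) = 128° - 3° = 125°
Normalized to (-180°, 180°]: 125°

125°


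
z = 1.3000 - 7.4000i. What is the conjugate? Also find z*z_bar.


z_bar = 1.3000 + 7.4000i
z*z_bar = 1.3^2 + (-7.4)^2 = 1.69 + 54.76 = 56.45

z_bar = 1.3000 + 7.4000i, z*z_bar = 56.45


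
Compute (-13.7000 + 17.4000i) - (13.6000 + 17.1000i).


Real: -13.7 - 13.6 = -27.3
Imag: 17.4 - 17.1 = 0.3

-27.3000 + 0.3000i


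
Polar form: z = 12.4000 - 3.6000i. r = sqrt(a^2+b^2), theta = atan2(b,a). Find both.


r = sqrt(153.76+12.96) = sqrt(166.72) = 12.9120
theta = atan2(-3.6, 12.4) = -16.1892 degrees

r = 12.9120, theta = -16.1892 degrees


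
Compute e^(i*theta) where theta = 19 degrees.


cos(19°) = 0.9455
sin(19°) = 0.3256

e^(i*19°) = 0.9455 + 0.3256i


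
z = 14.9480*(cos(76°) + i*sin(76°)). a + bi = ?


a = 14.9480*cos(76°) = 14.9480*0.24192 = 3.6162
b = 14.9480*sin(76°) = 14.9480*0.9703 = 14.5040

3.6162 + 14.5040i


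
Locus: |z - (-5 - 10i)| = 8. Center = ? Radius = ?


|z - z0| = r is a circle with center z0 and radius r.
Center = (-5, -10), radius = 8

Circle with center (-5, -10) and radius 8


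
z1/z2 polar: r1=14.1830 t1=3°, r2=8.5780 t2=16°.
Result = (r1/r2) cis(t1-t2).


r = 14.1830 / 8.5780 = 1.6534
theta = 3° - 16° = -13° = 347° (mod 360)

1.6534 cis(347°)


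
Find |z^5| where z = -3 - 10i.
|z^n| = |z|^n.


|z| = sqrt(9+100) = sqrt(109) = 10.4403
|z^5| = |z|^5 = (sqrt(109))^5 = 109^2 * sqrt(109) = 11881*sqrt(109)

|z^5| = 11881*sqrt(109) ≈ 124041.2816


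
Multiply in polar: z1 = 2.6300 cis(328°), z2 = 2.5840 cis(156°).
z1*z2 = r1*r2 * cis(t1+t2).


r = 2.6300 * 2.5840 = 6.7959
theta = 328° + 156° = 484° = 124° (mod 360)

6.7959 cis(124°)


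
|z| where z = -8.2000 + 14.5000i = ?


|z| = sqrt((-8.2)^2 + 14.5^2) = sqrt(67.24 + 210.25) = sqrt(277.49) = 16.6580

|z| = 16.6580


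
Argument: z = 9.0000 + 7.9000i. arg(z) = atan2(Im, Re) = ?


Re = 9, Im = 7.9
arg = atan2(7.9, 9) = 41.2759 degrees

arg(z) = 41.2759 degrees


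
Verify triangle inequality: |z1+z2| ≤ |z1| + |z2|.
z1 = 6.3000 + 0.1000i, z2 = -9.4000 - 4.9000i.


|z1| = sqrt(6.3^2 + 0.1^2) = sqrt(39.7) = 6.3008
|z2| = sqrt((-9.4)^2 + (-4.9)^2) = sqrt(112.37) = 10.6005
z1+z2 = -3.1000 - 4.8000i
|z1+z2| = sqrt(32.65) = 5.7140
|z1|+|z2| = 6.3008 + 10.6005 = 16.9013

|z1+z2| = 5.7140 ≤ |z1|+|z2| = 16.9013 (verified)


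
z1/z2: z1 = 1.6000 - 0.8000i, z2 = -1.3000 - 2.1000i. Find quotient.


Conjugate of z2 = -1.3000 + 2.1000i
Numerator: (1.6000 - 0.8000i)(-1.3000 + 2.1000i) = -0.4000 + 4.4000i
Denominator: (-1.3)^2 + (-2.1)^2 = 6.1
Result = (-0.4000 + 4.4000i)/6.1

-0.0656 + 0.7213i


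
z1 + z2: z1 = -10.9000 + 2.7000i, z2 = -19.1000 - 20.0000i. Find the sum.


Real: -10.9 - 19.1 = -30
Imag: 2.7 - 20 = -17.3

-30.0000 - 17.3000i


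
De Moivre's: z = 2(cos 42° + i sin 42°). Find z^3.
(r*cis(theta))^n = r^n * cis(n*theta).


r^3 = 2^3 = 8
n*theta = 3*42° = 126° = 126° (mod 360)
a = 8*cos(126°) = -4.7023
b = 8*sin(126°) = 6.4721

8 cis(126°) = -4.7023 + 6.4721i


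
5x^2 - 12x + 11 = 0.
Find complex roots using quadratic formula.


disc = (-12)^2 - 4*5*11 = 144 - 220 = -76
sqrt(|disc|) = sqrt(76) = 8.7178
Real part = 12/(2*5) = 1.2000
Imag part = 8.7178/(2*5) = 0.8718

1.2000 ± 0.8718i


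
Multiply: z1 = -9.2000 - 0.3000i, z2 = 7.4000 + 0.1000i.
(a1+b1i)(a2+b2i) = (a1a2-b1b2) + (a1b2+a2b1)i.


Real = -9.2*7.4 - (-0.3)*0.1 = -68.08 - (-0.03) = -68.05
Imag = -9.2*0.1 + 7.4*(-0.3) = -0.92 - (2.22) = -3.14

-68.0500 - 3.1400i


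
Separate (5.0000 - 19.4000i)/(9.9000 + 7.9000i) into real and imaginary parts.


Multiply by conjugate: (5.0000 - 19.4000i)(9.9000 - 7.9000i) / (9.9^2 + 7.9^2)
Numerator real = 5*9.9 - (19.4)*7.9 = -103.76
Numerator imag = -19.4*9.9 - 5*7.9 = -231.56
Denominator = 160.42
Re(z) = -103.76/160.42 = -0.6468
Im(z) = -231.56/160.42 = -1.4435

Re(z) = -0.6468, Im(z) = -1.4435


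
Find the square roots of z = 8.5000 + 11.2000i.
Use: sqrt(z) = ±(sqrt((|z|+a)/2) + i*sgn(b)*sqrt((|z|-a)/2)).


|z| = sqrt(72.25+125.44) = 14.0602
sqrt((|z|+a)/2) = sqrt((14.0602+8.5)/2) = sqrt(11.2801) = 3.3586
sqrt((|z|-a)/2) = sqrt((14.0602-8.5)/2) = sqrt(2.7801) = 1.6674

±(3.3586 + 1.6674i) i.e. 3.3586 + 1.6674i and -3.3586 - 1.6674i


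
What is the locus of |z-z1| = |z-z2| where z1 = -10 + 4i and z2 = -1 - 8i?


Equal distances means the locus is the perpendicular bisector of z1 and z2.
Midpoint = ((-10+(-1))/2, (4+(-8))/2) = (-5.5000, -2.0000)

Perpendicular bisector through (-5.5000, -2.0000)


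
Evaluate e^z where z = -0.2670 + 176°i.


e^-0.2670 = 0.7657
cos(176°) = -0.99756
sin(176°) = 0.0698
Real = 0.7657*(-0.99756) = -0.7638
Imag = 0.7657*0.0698 = 0.0534

-0.7638 + 0.0534i


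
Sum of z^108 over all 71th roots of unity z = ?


The roots are w_k = w^k with w = e^(2*pi*i/71), and (w^k)^108 = (w^108)^k.
So S = 1 + u + u^2 + ... + u^(70) with u = w^108.
108 = 1*71 + 37, so 108 is not a multiple of 71: u = (w^71)^1 * w^37 = w^37 ≠ 1 (w is a primitive 71th root), while u^71 = (w^71)^108 = 1.
Geometric series: S = (1 - u^71)/(1 - u) = (1 - 1)/(1 - u) = 0

S = 0


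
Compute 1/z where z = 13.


|z|^2 = 169+0 = 169
1/z = (13 - 0i)/169

1/z = 0.0769 + 0i


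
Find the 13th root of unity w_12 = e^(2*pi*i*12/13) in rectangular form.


Angle = 360*12/13 = 332.3077°
a = cos(332.3077°) = 0.8855
b = sin(332.3077°) = -0.4647

0.8855 - 0.4647i


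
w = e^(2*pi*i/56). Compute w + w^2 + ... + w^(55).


With w = e^(2*pi*i/56), all 56 of the 56th roots of unity w^0 = 1, w, ..., w^(55) sum to 0: 1 + w + ... + w^(55) = (1 - w^56)/(1 - w) = 0 since w^56 = 1, w ≠ 1.
Removing the root 1: w + w^2 + ... + w^(55) = 0 - 1 = -1

Sum = -1


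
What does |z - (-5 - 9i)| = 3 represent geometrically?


|z - z0| = r is a circle with center z0 and radius r.
Center = (-5, -9), radius = 3

Circle with center (-5, -9) and radius 3


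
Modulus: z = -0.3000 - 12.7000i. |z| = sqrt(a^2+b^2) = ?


|z| = sqrt((-0.3)^2 + (-12.7)^2) = sqrt(0.09 + 161.29) = sqrt(161.38) = 12.7035

|z| = 12.7035


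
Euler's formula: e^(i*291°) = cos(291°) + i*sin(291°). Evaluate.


cos(291°) = 0.3584
sin(291°) = -0.9336

e^(i*291°) = 0.3584 - 0.9336i


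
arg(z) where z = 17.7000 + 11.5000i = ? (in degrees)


Re = 17.7, Im = 11.5
arg = atan2(11.5, 17.7) = 33.0125 degrees

arg(z) = 33.0125 degrees


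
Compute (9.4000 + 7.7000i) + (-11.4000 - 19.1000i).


Real: 9.4 - 11.4 = -2
Imag: 7.7 - 19.1 = -11.4

-2.0000 - 11.4000i


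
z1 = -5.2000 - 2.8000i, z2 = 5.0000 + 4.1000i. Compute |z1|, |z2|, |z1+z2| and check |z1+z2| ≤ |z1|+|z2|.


|z1| = sqrt((-5.2)^2 + (-2.8)^2) = sqrt(34.88) = 5.9059
|z2| = sqrt(5^2 + 4.1^2) = sqrt(41.81) = 6.4661
z1+z2 = -0.2000 + 1.3000i
|z1+z2| = sqrt(1.73) = 1.3153
|z1|+|z2| = 5.9059 + 6.4661 = 12.3720

|z1+z2| = 1.3153 ≤ |z1|+|z2| = 12.3720 (verified)


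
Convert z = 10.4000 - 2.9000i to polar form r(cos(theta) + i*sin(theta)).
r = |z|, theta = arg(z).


r = sqrt(108.16+8.41) = sqrt(116.57) = 10.7968
theta = atan2(-2.9, 10.4) = -15.5809 degrees

r = 10.7968, theta = -15.5809 degrees


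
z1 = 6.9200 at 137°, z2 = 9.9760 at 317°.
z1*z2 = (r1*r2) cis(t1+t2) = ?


r = 6.9200 * 9.9760 = 69.0339
theta = 137° + 317° = 454° = 94° (mod 360)

69.0339 cis(94°)


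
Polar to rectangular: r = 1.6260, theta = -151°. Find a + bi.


a = 1.6260*cos(-151°) = 1.6260*(-0.8746) = -1.4221
b = 1.6260*sin(-151°) = 1.6260*(-0.4848) = -0.7883

-1.4221 - 0.7883i


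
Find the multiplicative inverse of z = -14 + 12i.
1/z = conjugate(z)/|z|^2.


|z|^2 = 196+144 = 340
1/z = (-14 - 12i)/340

1/z = -0.0412 - 0.0353i


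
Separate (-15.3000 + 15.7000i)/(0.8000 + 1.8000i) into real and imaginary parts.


Multiply by conjugate: (-15.3000 + 15.7000i)(0.8000 - 1.8000i) / (0.8^2 + 1.8^2)
Numerator real = -15.3*0.8 + 15.7*1.8 = 16.02
Numerator imag = 15.7*0.8 - (-15.3)*1.8 = 40.1
Denominator = 3.88
Re(z) = 16.02/3.88 = 4.1289
Im(z) = 40.1/3.88 = 10.3351

Re(z) = 4.1289, Im(z) = 10.3351


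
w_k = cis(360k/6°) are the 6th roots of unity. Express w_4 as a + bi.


Angle = 360*4/6 = 240°
a = cos(240°) = -0.5000
b = sin(240°) = -0.8660

-0.5000 - 0.8660i


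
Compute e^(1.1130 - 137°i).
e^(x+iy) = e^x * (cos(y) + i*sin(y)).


e^1.1130 = 3.04348
cos(-137°) = -0.731354
sin(-137°) = -0.681998
Real = 3.04348*(-0.731354) = -2.2259
Imag = 3.04348*(-0.681998) = -2.0756

-2.2259 - 2.0756i


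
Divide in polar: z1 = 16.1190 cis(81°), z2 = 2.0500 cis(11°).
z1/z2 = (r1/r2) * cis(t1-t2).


r = 16.1190 / 2.0500 = 7.8629
theta = 81° - 11° = 70° = 70° (mod 360)

7.8629 cis(70°)


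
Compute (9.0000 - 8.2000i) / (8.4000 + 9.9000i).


Conjugate of z2 = 8.4000 - 9.9000i
Numerator: (9.0000 - 8.2000i)(8.4000 - 9.9000i) = -5.5800 - 157.9800i
Denominator: 8.4^2 + 9.9^2 = 168.57
Result = (-5.5800 - 157.9800i)/168.57

-0.0331 - 0.9372i


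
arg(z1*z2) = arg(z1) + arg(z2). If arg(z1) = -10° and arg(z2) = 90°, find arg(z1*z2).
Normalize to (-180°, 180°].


arg(z1*z2) = -10° + 90° = 80°
Normalized to (-180°, 180°]: 80°

80°


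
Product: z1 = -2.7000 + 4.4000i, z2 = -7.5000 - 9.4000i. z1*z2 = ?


Real = -2.7*(-7.5) - 4.4*(-9.4) = 20.25 - (-41.36) = 61.61
Imag = -2.7*(-9.4) - (7.5)*4.4 = 25.38 - (33) = -7.62

61.6100 - 7.6200i


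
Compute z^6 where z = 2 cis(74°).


r^6 = 2^6 = 64
n*theta = 6*74° = 444° = 84° (mod 360)
a = 64*cos(84°) = 6.6898
b = 64*sin(84°) = 63.6494

64 cis(84°) = 6.6898 + 63.6494i


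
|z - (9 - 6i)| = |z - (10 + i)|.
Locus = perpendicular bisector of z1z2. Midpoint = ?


Equal distances means the locus is the perpendicular bisector of z1 and z2.
Midpoint = ((9+10)/2, (-6+1)/2) = (9.5000, -2.5000)

Perpendicular bisector through (9.5000, -2.5000)


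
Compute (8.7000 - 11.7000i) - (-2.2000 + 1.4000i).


Real: 8.7 + 2.2 = 10.9
Imag: -11.7 - 1.4 = -13.1

10.9000 - 13.1000i


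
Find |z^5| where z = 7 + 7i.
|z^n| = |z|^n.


|z| = sqrt(49+49) = sqrt(98) = 9.8995
|z^5| = |z|^5 = (sqrt(98))^5 = 98^2 * sqrt(98) = 9604*sqrt(98)

|z^5| = 9604*sqrt(98) ≈ 95074.7494


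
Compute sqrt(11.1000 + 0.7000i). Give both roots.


|z| = sqrt(123.21+0.49) = 11.1221
sqrt((|z|+a)/2) = sqrt((11.1221+11.1)/2) = sqrt(11.1110) = 3.3333
sqrt((|z|-a)/2) = sqrt((11.1221-11.1)/2) = sqrt(0.0110) = 0.1050

±(3.3333 + 0.1050i) i.e. 3.3333 + 0.1050i and -3.3333 - 0.1050i


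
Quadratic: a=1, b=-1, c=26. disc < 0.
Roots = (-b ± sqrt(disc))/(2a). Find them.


disc = (-1)^2 - 4*1*26 = 1 - 104 = -103
sqrt(|disc|) = sqrt(103) = 10.1489
Real part = 1/(2*1) = 0.5000
Imag part = 10.1489/(2*1) = 5.0744

0.5000 ± 5.0744i


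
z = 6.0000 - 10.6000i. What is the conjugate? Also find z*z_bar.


z_bar = 6.0000 + 10.6000i
z*z_bar = 6^2 + (-10.6)^2 = 36 + 112.36 = 148.36

z_bar = 6.0000 + 10.6000i, z*z_bar = 148.36


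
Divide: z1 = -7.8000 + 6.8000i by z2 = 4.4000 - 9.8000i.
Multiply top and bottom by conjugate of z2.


Conjugate of z2 = 4.4000 + 9.8000i
Numerator: (-7.8000 + 6.8000i)(4.4000 + 9.8000i) = -100.9600 - 46.5200i
Denominator: 4.4^2 + (-9.8)^2 = 115.4
Result = (-100.9600 - 46.5200i)/115.4

-0.8749 - 0.4031i


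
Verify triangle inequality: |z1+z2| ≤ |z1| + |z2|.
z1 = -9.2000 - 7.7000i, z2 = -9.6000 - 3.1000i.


|z1| = sqrt((-9.2)^2 + (-7.7)^2) = sqrt(143.93) = 11.9971
|z2| = sqrt((-9.6)^2 + (-3.1)^2) = sqrt(101.77) = 10.0881
z1+z2 = -18.8000 - 10.8000i
|z1+z2| = sqrt(470.08) = 21.6813
|z1|+|z2| = 11.9971 + 10.0881 = 22.0852

|z1+z2| = 21.6813 ≤ |z1|+|z2| = 22.0852 (verified)


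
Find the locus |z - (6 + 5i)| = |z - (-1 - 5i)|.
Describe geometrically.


Equal distances means the locus is the perpendicular bisector of z1 and z2.
Midpoint = ((6+(-1))/2, (5+(-5))/2) = (2.5000, 0)

Perpendicular bisector through (2.5000, 0)


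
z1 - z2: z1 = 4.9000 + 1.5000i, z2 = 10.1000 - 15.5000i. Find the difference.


Real: 4.9 - 10.1 = -5.2
Imag: 1.5 + 15.5 = 17

-5.2000 + 17.0000i


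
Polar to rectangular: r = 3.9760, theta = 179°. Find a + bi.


a = 3.9760*cos(179°) = 3.9760*(-0.99985) = -3.9754
b = 3.9760*sin(179°) = 3.9760*0.01745 = 0.0694

-3.9754 + 0.0694i


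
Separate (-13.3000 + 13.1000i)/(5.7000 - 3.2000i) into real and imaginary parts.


Multiply by conjugate: (-13.3000 + 13.1000i)(5.7000 + 3.2000i) / (5.7^2 + (-3.2)^2)
Numerator real = -13.3*5.7 + 13.1*(-3.2) = -117.73
Numerator imag = 13.1*5.7 - (-13.3)*(-3.2) = 32.11
Denominator = 42.73
Re(z) = -117.73/42.73 = -2.7552
Im(z) = 32.11/42.73 = 0.7515

Re(z) = -2.7552, Im(z) = 0.7515


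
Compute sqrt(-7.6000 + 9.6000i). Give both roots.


|z| = sqrt(57.76+92.16) = 12.2442
sqrt((|z|+a)/2) = sqrt((12.2442+(-7.6))/2) = sqrt(2.3221) = 1.5238
sqrt((|z|-a)/2) = sqrt((12.2442-(-7.6))/2) = sqrt(9.9221) = 3.1499

±(1.5238 + 3.1499i) i.e. 1.5238 + 3.1499i and -1.5238 - 3.1499i


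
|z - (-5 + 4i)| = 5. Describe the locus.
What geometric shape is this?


|z - z0| = r is a circle with center z0 and radius r.
Center = (-5, 4), radius = 5

Circle with center (-5, 4) and radius 5


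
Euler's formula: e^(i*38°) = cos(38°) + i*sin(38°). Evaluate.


cos(38°) = 0.7880
sin(38°) = 0.6157

e^(i*38°) = 0.7880 + 0.6157i


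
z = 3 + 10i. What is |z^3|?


|z| = sqrt(9+100) = sqrt(109) = 10.4403
|z^3| = |z|^3 = (sqrt(109))^3 = 109*sqrt(109)

|z^3| = 109*sqrt(109) ≈ 1137.9934


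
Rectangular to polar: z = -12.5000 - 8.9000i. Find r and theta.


r = sqrt(156.25+79.21) = sqrt(235.46) = 15.3447
theta = atan2(-8.9, -12.5) = -144.5491 degrees

r = 15.3447, theta = -144.5491 degrees


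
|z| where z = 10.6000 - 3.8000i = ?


|z| = sqrt(10.6^2 + (-3.8)^2) = sqrt(112.36 + 14.44) = sqrt(126.8) = 11.2606

|z| = 11.2606


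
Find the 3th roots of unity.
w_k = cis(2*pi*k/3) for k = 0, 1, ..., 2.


The 3th roots of unity are cis(360k/3°) for k=0..2
Angle step = 360/3 = 120°
Primitive root: cis(120°)
Primitive root = -0.5000 + 0.8660i

3 roots at angles: 0°, 120°, 240°


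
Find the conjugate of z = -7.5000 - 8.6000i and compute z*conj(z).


z_bar = -7.5000 + 8.6000i
z*z_bar = (-7.5)^2 + (-8.6)^2 = 56.25 + 73.96 = 130.21

z_bar = -7.5000 + 8.6000i, z*z_bar = 130.21


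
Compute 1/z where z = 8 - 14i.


|z|^2 = 64+196 = 260
1/z = (8 + 14i)/260

1/z = 0.0308 + 0.0538i


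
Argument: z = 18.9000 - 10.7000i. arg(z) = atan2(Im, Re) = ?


Re = 18.9, Im = -10.7
arg = atan2(-10.7, 18.9) = -29.5158 degrees

arg(z) = -29.5158 degrees


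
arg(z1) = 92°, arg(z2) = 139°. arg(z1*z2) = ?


arg(z1*z2) = 92° + 139° = 231°
Normalized to (-180°, 180°]: -129°

-129°


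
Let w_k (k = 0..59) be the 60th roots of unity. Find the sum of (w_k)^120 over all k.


The roots are w_k = w^k with w = e^(2*pi*i/60), and (w^k)^120 = (w^120)^k.
So S = 1 + u + u^2 + ... + u^(59) with u = w^120.
120 = 2*60 + 0, so 120 is a multiple of 60 and u = (w^60)^2 = 1.
Every one of the 60 terms equals 1: S = 60

S = 60


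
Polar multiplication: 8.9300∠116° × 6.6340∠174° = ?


r = 8.9300 * 6.6340 = 59.2416
theta = 116° + 174° = 290° = 290° (mod 360)

59.2416 cis(290°)


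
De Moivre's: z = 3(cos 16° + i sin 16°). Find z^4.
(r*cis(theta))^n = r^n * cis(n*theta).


r^4 = 3^4 = 81
n*theta = 4*16° = 64° = 64° (mod 360)
a = 81*cos(64°) = 35.5081
b = 81*sin(64°) = 72.8023

81 cis(64°) = 35.5081 + 72.8023i


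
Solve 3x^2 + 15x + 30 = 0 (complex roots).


disc = 15^2 - 4*3*30 = 225 - 360 = -135
sqrt(|disc|) = sqrt(135) = 11.6190
Real part = -15/(2*3) = -2.5000
Imag part = 11.6190/(2*3) = 1.9365

-2.5000 ± 1.9365i


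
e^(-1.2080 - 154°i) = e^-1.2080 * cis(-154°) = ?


e^-1.2080 = 0.2988
cos(-154°) = -0.8988
sin(-154°) = -0.4384
Real = 0.2988*(-0.8988) = -0.2686
Imag = 0.2988*(-0.4384) = -0.1310

-0.2686 - 0.1310i


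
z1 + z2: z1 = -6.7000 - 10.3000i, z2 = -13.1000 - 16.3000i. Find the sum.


Real: -6.7 - 13.1 = -19.8
Imag: -10.3 - 16.3 = -26.6

-19.8000 - 26.6000i


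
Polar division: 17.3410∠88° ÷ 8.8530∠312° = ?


r = 17.3410 / 8.8530 = 1.9588
theta = 88° - 312° = -224° = 136° (mod 360)

1.9588 cis(136°)


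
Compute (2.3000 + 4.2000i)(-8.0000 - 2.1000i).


Real = 2.3*(-8) - 4.2*(-2.1) = -18.4 - (-8.82) = -9.58
Imag = 2.3*(-2.1) - (8)*4.2 = -4.83 - (33.6) = -38.43

-9.5800 - 38.4300i


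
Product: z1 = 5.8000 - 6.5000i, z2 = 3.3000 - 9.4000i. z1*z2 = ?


Real = 5.8*3.3 - (-6.5)*(-9.4) = 19.14 - 61.1 = -41.96
Imag = 5.8*(-9.4) + 3.3*(-6.5) = -54.52 - (21.45) = -75.97

-41.9600 - 75.9700i


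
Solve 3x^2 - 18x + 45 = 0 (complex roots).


disc = (-18)^2 - 4*3*45 = 324 - 540 = -216
sqrt(|disc|) = sqrt(216) = 14.6969
Real part = 18/(2*3) = 3.0000
Imag part = 14.6969/(2*3) = 2.4495

3.0000 ± 2.4495i


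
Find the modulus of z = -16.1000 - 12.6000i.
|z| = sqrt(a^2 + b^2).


|z| = sqrt((-16.1)^2 + (-12.6)^2) = sqrt(259.21 + 158.76) = sqrt(417.97) = 20.4443

|z| = 20.4443


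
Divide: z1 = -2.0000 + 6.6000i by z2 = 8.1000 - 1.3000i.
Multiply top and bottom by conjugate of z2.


Conjugate of z2 = 8.1000 + 1.3000i
Numerator: (-2.0000 + 6.6000i)(8.1000 + 1.3000i) = -24.7800 + 50.8600i
Denominator: 8.1^2 + (-1.3)^2 = 67.3
Result = (-24.7800 + 50.8600i)/67.3

-0.3682 + 0.7557i


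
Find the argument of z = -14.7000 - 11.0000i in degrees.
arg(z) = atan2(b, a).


Re = -14.7, Im = -11
arg = atan2(-11, -14.7) = -143.1925 degrees

arg(z) = -143.1925 degrees


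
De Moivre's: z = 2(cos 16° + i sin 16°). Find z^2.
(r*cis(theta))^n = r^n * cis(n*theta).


r^2 = 2^2 = 4
n*theta = 2*16° = 32° = 32° (mod 360)
a = 4*cos(32°) = 3.3922
b = 4*sin(32°) = 2.1197

4 cis(32°) = 3.3922 + 2.1197i


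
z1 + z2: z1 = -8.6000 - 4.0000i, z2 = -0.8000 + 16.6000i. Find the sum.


Real: -8.6 - 0.8 = -9.4
Imag: -4 + 16.6 = 12.6

-9.4000 + 12.6000i


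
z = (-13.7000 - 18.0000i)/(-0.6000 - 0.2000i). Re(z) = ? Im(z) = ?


Multiply by conjugate: (-13.7000 - 18.0000i)(-0.6000 + 0.2000i) / ((-0.6)^2 + (-0.2)^2)
Numerator real = -13.7*(-0.6) - (18)*(-0.2) = 11.82
Numerator imag = -18*(-0.6) - (-13.7)*(-0.2) = 8.06
Denominator = 0.4
Re(z) = 11.82/0.4 = 29.5500
Im(z) = 8.06/0.4 = 20.1500

Re(z) = 29.5500, Im(z) = 20.1500


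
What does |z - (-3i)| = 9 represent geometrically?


|z - z0| = r is a circle with center z0 and radius r.
Center = (0, -3), radius = 9

Circle with center (0, -3) and radius 9


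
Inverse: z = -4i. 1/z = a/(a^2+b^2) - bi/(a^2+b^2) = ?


|z|^2 = 0+16 = 16
1/z = (0 + 4i)/16

1/z = 0 + 0.2500i


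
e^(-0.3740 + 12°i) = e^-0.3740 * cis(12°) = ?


e^-0.3740 = 0.6880
cos(12°) = 0.9781
sin(12°) = 0.2079
Real = 0.6880*0.9781 = 0.6729
Imag = 0.6880*0.2079 = 0.1430

0.6729 + 0.1430i


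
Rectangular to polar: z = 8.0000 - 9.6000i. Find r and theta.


r = sqrt(64+92.16) = sqrt(156.16) = 12.4964
theta = atan2(-9.6, 8) = -50.1944 degrees

r = 12.4964, theta = -50.1944 degrees


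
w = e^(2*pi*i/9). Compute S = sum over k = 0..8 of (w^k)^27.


The roots are w_k = w^k with w = e^(2*pi*i/9), and (w^k)^27 = (w^27)^k.
So S = 1 + u + u^2 + ... + u^(8) with u = w^27.
27 = 3*9 + 0, so 27 is a multiple of 9 and u = (w^9)^3 = 1.
Every one of the 9 terms equals 1: S = 9

S = 9


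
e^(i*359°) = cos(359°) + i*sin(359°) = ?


cos(359°) = 0.9998
sin(359°) = -0.0175

e^(i*359°) = 0.9998 - 0.0175i


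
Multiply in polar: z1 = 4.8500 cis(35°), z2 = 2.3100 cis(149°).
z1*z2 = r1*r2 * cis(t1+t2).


r = 4.8500 * 2.3100 = 11.2035
theta = 35° + 149° = 184° = 184° (mod 360)

11.2035 cis(184°)


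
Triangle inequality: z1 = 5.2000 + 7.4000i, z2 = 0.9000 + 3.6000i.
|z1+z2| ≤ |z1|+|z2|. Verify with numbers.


|z1| = sqrt(5.2^2 + 7.4^2) = sqrt(81.8) = 9.0443
|z2| = sqrt(0.9^2 + 3.6^2) = sqrt(13.77) = 3.7108
z1+z2 = 6.1000 + 11.0000i
|z1+z2| = sqrt(158.21) = 12.5782
|z1|+|z2| = 9.0443 + 3.7108 = 12.7551

|z1+z2| = 12.5782 ≤ |z1|+|z2| = 12.7551 (verified)


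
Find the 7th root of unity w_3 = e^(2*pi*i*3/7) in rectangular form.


Angle = 360*3/7 = 154.2857°
a = cos(154.2857°) = -0.9010
b = sin(154.2857°) = 0.4339

-0.9010 + 0.4339i


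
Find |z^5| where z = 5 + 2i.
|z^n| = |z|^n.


|z| = sqrt(25+4) = sqrt(29) = 5.3852
|z^5| = |z|^5 = (sqrt(29))^5 = 29^2 * sqrt(29) = 841*sqrt(29)

|z^5| = 841*sqrt(29) ≈ 4528.9236


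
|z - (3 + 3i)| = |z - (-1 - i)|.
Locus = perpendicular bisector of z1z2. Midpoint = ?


Equal distances means the locus is the perpendicular bisector of z1 and z2.
Midpoint = ((3+(-1))/2, (3+(-1))/2) = (1.0000, 1.0000)

Perpendicular bisector through (1.0000, 1.0000)


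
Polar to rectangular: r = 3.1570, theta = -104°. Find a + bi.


a = 3.1570*cos(-104°) = 3.1570*(-0.2419) = -0.7637
b = 3.1570*sin(-104°) = 3.1570*(-0.9703) = -3.0632

-0.7637 - 3.0632i


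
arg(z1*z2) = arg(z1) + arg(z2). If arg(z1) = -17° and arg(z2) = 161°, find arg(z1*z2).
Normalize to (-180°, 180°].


arg(z1*z2) = -17° + 161° = 144°
Normalized to (-180°, 180°]: 144°

144°


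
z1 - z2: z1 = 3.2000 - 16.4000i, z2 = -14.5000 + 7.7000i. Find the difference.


Real: 3.2 + 14.5 = 17.7
Imag: -16.4 - 7.7 = -24.1

17.7000 - 24.1000i


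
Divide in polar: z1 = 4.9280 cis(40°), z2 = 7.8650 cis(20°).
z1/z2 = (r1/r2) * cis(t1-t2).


r = 4.9280 / 7.8650 = 0.6266
theta = 40° - 20° = 20° = 20° (mod 360)

0.6266 cis(20°)


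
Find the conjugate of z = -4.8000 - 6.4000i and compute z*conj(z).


z_bar = -4.8000 + 6.4000i
z*z_bar = (-4.8)^2 + (-6.4)^2 = 23.04 + 40.96 = 64

z_bar = -4.8000 + 6.4000i, z*z_bar = 64


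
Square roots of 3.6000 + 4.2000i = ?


|z| = sqrt(12.96+17.64) = 5.5317
sqrt((|z|+a)/2) = sqrt((5.5317+3.6)/2) = sqrt(4.5659) = 2.1368
sqrt((|z|-a)/2) = sqrt((5.5317-3.6)/2) = sqrt(0.9659) = 0.9828

±(2.1368 + 0.9828i) i.e. 2.1368 + 0.9828i and -2.1368 - 0.9828i


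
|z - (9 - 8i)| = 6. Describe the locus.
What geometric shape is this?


|z - z0| = r is a circle with center z0 and radius r.
Center = (9, -8), radius = 6

Circle with center (9, -8) and radius 6


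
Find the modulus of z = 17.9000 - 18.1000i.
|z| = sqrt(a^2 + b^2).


|z| = sqrt(17.9^2 + (-18.1)^2) = sqrt(320.41 + 327.61) = sqrt(648.02) = 25.4562

|z| = 25.4562


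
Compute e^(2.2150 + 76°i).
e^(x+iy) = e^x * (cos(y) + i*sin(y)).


e^2.2150 = 9.1614
cos(76°) = 0.24192
sin(76°) = 0.9703
Real = 9.1614*0.24192 = 2.2163
Imag = 9.1614*0.9703 = 8.8893

2.2163 + 8.8893i


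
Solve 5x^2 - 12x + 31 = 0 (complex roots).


disc = (-12)^2 - 4*5*31 = 144 - 620 = -476
sqrt(|disc|) = sqrt(476) = 21.8174
Real part = 12/(2*5) = 1.2000
Imag part = 21.8174/(2*5) = 2.1817

1.2000 ± 2.1817i


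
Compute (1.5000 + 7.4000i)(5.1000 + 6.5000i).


Real = 1.5*5.1 - 7.4*6.5 = 7.65 - 48.1 = -40.45
Imag = 1.5*6.5 + 5.1*7.4 = 9.75 + 37.74 = 47.49

-40.4500 + 47.4900i


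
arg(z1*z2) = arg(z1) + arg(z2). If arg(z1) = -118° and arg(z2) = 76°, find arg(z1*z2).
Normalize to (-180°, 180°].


arg(z1*z2) = -118° + 76° = -42°
Normalized to (-180°, 180°]: -42°

-42°


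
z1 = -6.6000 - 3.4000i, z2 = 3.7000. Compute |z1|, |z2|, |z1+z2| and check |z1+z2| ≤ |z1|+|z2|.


|z1| = sqrt((-6.6)^2 + (-3.4)^2) = sqrt(55.12) = 7.4243
|z2| = sqrt(3.7^2 + 0^2) = sqrt(13.69) = 3.7000
z1+z2 = -2.9000 - 3.4000i
|z1+z2| = sqrt(19.97) = 4.4688
|z1|+|z2| = 7.4243 + 3.7000 = 11.1243

|z1+z2| = 4.4688 ≤ |z1|+|z2| = 11.1243 (verified)


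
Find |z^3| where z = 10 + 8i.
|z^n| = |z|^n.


|z| = sqrt(100+64) = sqrt(164) = 12.8062
|z^3| = |z|^3 = (sqrt(164))^3 = 164*sqrt(164)

|z^3| = 164*sqrt(164) ≈ 2100.2247


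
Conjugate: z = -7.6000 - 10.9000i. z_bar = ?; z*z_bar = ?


z_bar = -7.6000 + 10.9000i
z*z_bar = (-7.6)^2 + (-10.9)^2 = 57.76 + 118.81 = 176.57

z_bar = -7.6000 + 10.9000i, z*z_bar = 176.57


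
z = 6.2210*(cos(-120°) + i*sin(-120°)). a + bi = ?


a = 6.2210*cos(-120°) = 6.2210*(-0.5) = -3.1105
b = 6.2210*sin(-120°) = 6.2210*(-0.866025) = -5.3875

-3.1105 - 5.3875i


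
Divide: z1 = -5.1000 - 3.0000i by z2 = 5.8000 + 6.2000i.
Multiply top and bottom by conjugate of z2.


Conjugate of z2 = 5.8000 - 6.2000i
Numerator: (-5.1000 - 3.0000i)(5.8000 - 6.2000i) = -48.1800 + 14.2200i
Denominator: 5.8^2 + 6.2^2 = 72.08
Result = (-48.1800 + 14.2200i)/72.08

-0.6684 + 0.1973i


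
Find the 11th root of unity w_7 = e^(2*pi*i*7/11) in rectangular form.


Angle = 360*7/11 = 229.0909°
a = cos(229.0909°) = -0.6549
b = sin(229.0909°) = -0.7557

-0.6549 - 0.7557i


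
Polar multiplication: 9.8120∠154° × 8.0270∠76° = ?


r = 9.8120 * 8.0270 = 78.7609
theta = 154° + 76° = 230° = 230° (mod 360)

78.7609 cis(230°)


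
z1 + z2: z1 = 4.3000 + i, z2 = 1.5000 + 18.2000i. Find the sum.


Real: 4.3 + 1.5 = 5.8
Imag: 1 + 18.2 = 19.2

5.8000 + 19.2000i


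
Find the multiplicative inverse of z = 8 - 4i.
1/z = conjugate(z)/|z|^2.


|z|^2 = 64+16 = 80
1/z = (8 + 4i)/80

1/z = 0.1000 + 0.0500i


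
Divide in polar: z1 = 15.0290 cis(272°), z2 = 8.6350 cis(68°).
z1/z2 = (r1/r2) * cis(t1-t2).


r = 15.0290 / 8.6350 = 1.7405
theta = 272° - 68° = 204° = 204° (mod 360)

1.7405 cis(204°)


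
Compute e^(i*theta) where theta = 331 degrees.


cos(331°) = 0.8746
sin(331°) = -0.4848

e^(i*331°) = 0.8746 - 0.4848i


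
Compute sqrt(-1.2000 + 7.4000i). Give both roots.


|z| = sqrt(1.44+54.76) = 7.4967
sqrt((|z|+a)/2) = sqrt((7.4967+(-1.2))/2) = sqrt(3.1483) = 1.7744
sqrt((|z|-a)/2) = sqrt((7.4967-(-1.2))/2) = sqrt(4.3483) = 2.0853

±(1.7744 + 2.0853i) i.e. 1.7744 + 2.0853i and -1.7744 - 2.0853i


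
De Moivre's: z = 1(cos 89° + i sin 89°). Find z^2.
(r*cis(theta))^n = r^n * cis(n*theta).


r^2 = 1^2 = 1
n*theta = 2*89° = 178° = 178° (mod 360)
a = 1*cos(178°) = -0.9994
b = 1*sin(178°) = 0.0349

1 cis(178°) = -0.9994 + 0.0349i


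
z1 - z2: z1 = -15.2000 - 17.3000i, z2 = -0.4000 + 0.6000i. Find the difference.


Real: -15.2 + 0.4 = -14.8
Imag: -17.3 - 0.6 = -17.9

-14.8000 - 17.9000i


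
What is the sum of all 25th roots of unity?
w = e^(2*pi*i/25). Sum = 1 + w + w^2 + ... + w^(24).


The sum of all 25th roots of unity is 0.
Geometric series: (1 - w^25)/(1 - w) = (1-1)/(1-w) = 0 since w^25 = 1, w ≠ 1.
Alternatively: coefficient of z^24 in z^25 - 1 is 0.

0


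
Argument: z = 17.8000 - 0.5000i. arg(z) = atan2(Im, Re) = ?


Re = 17.8, Im = -0.5
arg = atan2(-0.5, 17.8) = -1.6090 degrees

arg(z) = -1.6090 degrees


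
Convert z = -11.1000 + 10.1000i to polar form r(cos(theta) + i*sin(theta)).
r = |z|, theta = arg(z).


r = sqrt(123.21+102.01) = sqrt(225.22) = 15.0073
theta = atan2(10.1, -11.1) = 137.7006 degrees

r = 15.0073, theta = 137.7006 degrees


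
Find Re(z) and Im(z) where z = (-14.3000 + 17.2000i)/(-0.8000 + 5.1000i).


Multiply by conjugate: (-14.3000 + 17.2000i)(-0.8000 - 5.1000i) / ((-0.8)^2 + 5.1^2)
Numerator real = -14.3*(-0.8) + 17.2*5.1 = 99.16
Numerator imag = 17.2*(-0.8) - (-14.3)*5.1 = 59.17
Denominator = 26.65
Re(z) = 99.16/26.65 = 3.7208
Im(z) = 59.17/26.65 = 2.2203

Re(z) = 3.7208, Im(z) = 2.2203


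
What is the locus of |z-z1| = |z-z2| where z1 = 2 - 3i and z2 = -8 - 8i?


Equal distances means the locus is the perpendicular bisector of z1 and z2.
Midpoint = ((2+(-8))/2, (-3+(-8))/2) = (-3.0000, -5.5000)

Perpendicular bisector through (-3.0000, -5.5000)


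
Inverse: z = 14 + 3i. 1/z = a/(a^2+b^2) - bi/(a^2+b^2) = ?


|z|^2 = 196+9 = 205
1/z = (14 - 3i)/205

1/z = 0.0683 - 0.0146i


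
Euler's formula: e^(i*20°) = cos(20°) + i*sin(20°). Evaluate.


cos(20°) = 0.9397
sin(20°) = 0.3420

e^(i*20°) = 0.9397 + 0.3420i


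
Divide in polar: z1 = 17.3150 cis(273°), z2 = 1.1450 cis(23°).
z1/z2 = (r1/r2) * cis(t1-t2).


r = 17.3150 / 1.1450 = 15.1223
theta = 273° - 23° = 250° = 250° (mod 360)

15.1223 cis(250°)


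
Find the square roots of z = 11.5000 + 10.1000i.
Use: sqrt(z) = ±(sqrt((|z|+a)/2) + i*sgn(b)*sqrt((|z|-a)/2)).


|z| = sqrt(132.25+102.01) = 15.3056
sqrt((|z|+a)/2) = sqrt((15.3056+11.5)/2) = sqrt(13.4028) = 3.6610
sqrt((|z|-a)/2) = sqrt((15.3056-11.5)/2) = sqrt(1.9028) = 1.3794

±(3.6610 + 1.3794i) i.e. 3.6610 + 1.3794i and -3.6610 - 1.3794i


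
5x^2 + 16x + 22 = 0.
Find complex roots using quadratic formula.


disc = 16^2 - 4*5*22 = 256 - 440 = -184
sqrt(|disc|) = sqrt(184) = 13.5647
Real part = -16/(2*5) = -1.6000
Imag part = 13.5647/(2*5) = 1.3565

-1.6000 ± 1.3565i


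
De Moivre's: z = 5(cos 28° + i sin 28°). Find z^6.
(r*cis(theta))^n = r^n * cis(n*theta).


r^6 = 5^6 = 15625
n*theta = 6*28° = 168° = 168° (mod 360)
a = 15625*cos(168°) = -15283.5563
b = 15625*sin(168°) = 3248.6202

15625 cis(168°) = -15283.5563 + 3248.6202i


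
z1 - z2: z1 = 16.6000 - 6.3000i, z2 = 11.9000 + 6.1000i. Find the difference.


Real: 16.6 - 11.9 = 4.7
Imag: -6.3 - 6.1 = -12.4

4.7000 - 12.4000i


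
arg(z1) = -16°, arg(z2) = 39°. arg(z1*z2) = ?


arg(z1*z2) = -16° + 39° = 23°
Normalized to (-180°, 180°]: 23°

23°


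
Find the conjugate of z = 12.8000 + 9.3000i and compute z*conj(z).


z_bar = 12.8000 - 9.3000i
z*z_bar = 12.8^2 + 9.3^2 = 163.84 + 86.49 = 250.33

z_bar = 12.8000 - 9.3000i, z*z_bar = 250.33


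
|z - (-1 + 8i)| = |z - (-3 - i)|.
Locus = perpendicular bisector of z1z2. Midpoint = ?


Equal distances means the locus is the perpendicular bisector of z1 and z2.
Midpoint = ((-1+(-3))/2, (8+(-1))/2) = (-2.0000, 3.5000)

Perpendicular bisector through (-2.0000, 3.5000)


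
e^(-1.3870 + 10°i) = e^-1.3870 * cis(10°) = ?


e^-1.3870 = 0.2498
cos(10°) = 0.9848
sin(10°) = 0.1736
Real = 0.2498*0.9848 = 0.2460
Imag = 0.2498*0.1736 = 0.0434

0.2460 + 0.0434i


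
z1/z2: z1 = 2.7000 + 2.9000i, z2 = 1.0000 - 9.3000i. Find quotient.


Conjugate of z2 = 1.0000 + 9.3000i
Numerator: (2.7000 + 2.9000i)(1.0000 + 9.3000i) = -24.2700 + 28.0100i
Denominator: 1^2 + (-9.3)^2 = 87.49
Result = (-24.2700 + 28.0100i)/87.49

-0.2774 + 0.3202i


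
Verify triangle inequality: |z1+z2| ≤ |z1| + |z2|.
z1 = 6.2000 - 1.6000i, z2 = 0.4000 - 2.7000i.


|z1| = sqrt(6.2^2 + (-1.6)^2) = sqrt(41) = 6.4031
|z2| = sqrt(0.4^2 + (-2.7)^2) = sqrt(7.45) = 2.7295
z1+z2 = 6.6000 - 4.3000i
|z1+z2| = sqrt(62.05) = 7.8772
|z1|+|z2| = 6.4031 + 2.7295 = 9.1326

|z1+z2| = 7.8772 ≤ |z1|+|z2| = 9.1326 (verified)


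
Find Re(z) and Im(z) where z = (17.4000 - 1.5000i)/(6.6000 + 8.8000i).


Multiply by conjugate: (17.4000 - 1.5000i)(6.6000 - 8.8000i) / (6.6^2 + 8.8^2)
Numerator real = 17.4*6.6 - (1.5)*8.8 = 101.64
Numerator imag = -1.5*6.6 - 17.4*8.8 = -163.02
Denominator = 121
Re(z) = 101.64/121 = 0.8400
Im(z) = -163.02/121 = -1.3473

Re(z) = 0.8400, Im(z) = -1.3473


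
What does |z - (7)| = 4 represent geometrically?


|z - z0| = r is a circle with center z0 and radius r.
Center = (7, 0), radius = 4

Circle with center (7, 0) and radius 4


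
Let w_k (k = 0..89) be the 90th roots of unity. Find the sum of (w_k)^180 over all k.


The roots are w_k = w^k with w = e^(2*pi*i/90), and (w^k)^180 = (w^180)^k.
So S = 1 + u + u^2 + ... + u^(89) with u = w^180.
180 = 2*90 + 0, so 180 is a multiple of 90 and u = (w^90)^2 = 1.
Every one of the 90 terms equals 1: S = 90

S = 90


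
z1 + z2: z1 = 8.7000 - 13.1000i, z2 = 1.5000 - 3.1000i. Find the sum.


Real: 8.7 + 1.5 = 10.2
Imag: -13.1 - 3.1 = -16.2

10.2000 - 16.2000i


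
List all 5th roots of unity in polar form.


The 5th roots of unity are cis(360k/5°) for k=0..4
Angle step = 360/5 = 72°
Primitive root: cis(72°)
Primitive root = 0.3090 + 0.9511i

5 roots at angles: 0°, 72°, 144°, 216°, 288°
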